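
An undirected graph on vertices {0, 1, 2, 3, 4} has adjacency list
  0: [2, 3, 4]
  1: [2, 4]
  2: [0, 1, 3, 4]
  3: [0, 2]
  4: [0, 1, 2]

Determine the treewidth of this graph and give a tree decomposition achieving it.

Treewidth 2.
One such decomposition:
Bags: B1 = {1, 2, 4}  B2 = {0, 2, 4}  B3 = {0, 2, 3}
Tree: B1–B2, B2–B3

The largest bag has 3 vertices, giving width 2; this decomposition certifies tw(G) ≤ 2. For the lower bound, the 3 vertices {0, 2, 3} are pairwise adjacent, and any tree decomposition puts a clique entirely inside one bag — forcing width ≥ 2. Combining the bounds, tw(G) = 2.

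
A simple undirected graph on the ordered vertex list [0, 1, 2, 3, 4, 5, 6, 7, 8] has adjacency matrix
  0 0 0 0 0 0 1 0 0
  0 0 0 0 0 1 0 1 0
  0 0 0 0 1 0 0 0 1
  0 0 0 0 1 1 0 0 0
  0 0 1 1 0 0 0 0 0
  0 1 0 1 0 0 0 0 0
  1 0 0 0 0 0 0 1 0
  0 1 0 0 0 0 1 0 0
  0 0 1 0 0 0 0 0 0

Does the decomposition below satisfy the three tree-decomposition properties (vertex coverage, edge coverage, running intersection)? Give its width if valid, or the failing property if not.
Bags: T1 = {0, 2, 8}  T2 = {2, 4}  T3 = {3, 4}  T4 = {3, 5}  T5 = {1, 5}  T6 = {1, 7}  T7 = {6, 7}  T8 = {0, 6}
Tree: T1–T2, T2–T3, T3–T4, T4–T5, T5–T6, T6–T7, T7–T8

No — bags containing vertex 0 are not connected in the tree.

A tree decomposition must satisfy three properties: every vertex lies in some bag; for every edge, both endpoints lie together in some bag; and for every vertex, the bags containing it form a connected subtree. Here bags containing vertex 0 are not connected in the tree, so the decomposition is invalid.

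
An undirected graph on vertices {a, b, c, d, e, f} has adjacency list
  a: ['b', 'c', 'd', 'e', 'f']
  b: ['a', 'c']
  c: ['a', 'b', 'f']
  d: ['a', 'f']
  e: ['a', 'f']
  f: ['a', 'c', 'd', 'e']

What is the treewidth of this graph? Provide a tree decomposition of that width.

Treewidth 2.
Bags: B1 = {a, b, c}  B2 = {a, c, f}  B3 = {a, d, f}  B4 = {a, e, f}
Tree: B1–B2, B2–B3, B3–B4

Every bag has size at most 3, so the width is 3 − 1 = 2 and tw(G) ≤ 2. On the other hand G contains the 3-clique {a, d, f}. A clique must lie in a single bag of any decomposition, so no decomposition can have width below 2. Hence tw(G) = 2 exactly.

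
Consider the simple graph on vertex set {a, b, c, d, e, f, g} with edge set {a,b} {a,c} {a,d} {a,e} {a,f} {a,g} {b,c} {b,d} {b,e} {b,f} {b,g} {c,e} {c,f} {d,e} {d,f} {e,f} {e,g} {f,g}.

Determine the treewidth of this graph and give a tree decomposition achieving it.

Every bag has size at most 5, so the width is 5 − 1 = 4 and tw(G) ≤ 4. Conversely, {a, b, d, e, f} is a clique of size 5, and the vertices of any clique must share a bag in every tree decomposition; so some bag has ≥ 5 vertices and tw(G) ≥ 4. Hence tw(G) = 4 exactly.

Treewidth 4.
One optimal decomposition is:
Bags: B1 = {a, b, e, f, g}  B2 = {a, b, d, e, f}  B3 = {a, b, c, e, f}
Tree: B1–B2, B1–B3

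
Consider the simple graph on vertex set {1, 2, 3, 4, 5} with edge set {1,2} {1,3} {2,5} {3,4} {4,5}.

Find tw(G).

2

A width-2 tree decomposition is:
Bags: B1 = {1, 3, 4}  B2 = {1, 4, 5}  B3 = {1, 2, 5}
Tree: B1–B2, B2–B3
Every bag has size at most 3, so the width is 3 − 1 = 2 and tw(G) ≤ 2. For the lower bound, G contains the cycle 1–3–4–5–2–1, so G is not a forest; only forests have treewidth ≤ 1, hence tw(G) ≥ 2. The upper and lower bounds meet at 2, so that is the treewidth.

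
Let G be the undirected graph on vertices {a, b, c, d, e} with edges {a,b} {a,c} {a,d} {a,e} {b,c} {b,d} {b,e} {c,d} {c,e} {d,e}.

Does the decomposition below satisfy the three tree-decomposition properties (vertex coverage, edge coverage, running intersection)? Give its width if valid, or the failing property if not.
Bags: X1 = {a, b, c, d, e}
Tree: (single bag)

Checking the three conditions: (i) the bags cover all of {a, b, c, d, e}; (ii) for each edge, some bag contains both endpoints; (iii) the bags containing any fixed vertex form a subtree. All hold, so the decomposition is valid with width 5 − 1 = 4.

Yes; width 4.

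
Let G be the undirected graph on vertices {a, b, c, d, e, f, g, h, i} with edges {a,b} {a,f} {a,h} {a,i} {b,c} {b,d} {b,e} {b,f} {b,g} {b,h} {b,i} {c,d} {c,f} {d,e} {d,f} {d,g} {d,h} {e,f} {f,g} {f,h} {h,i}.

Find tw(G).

3

A width-3 tree decomposition is:
Bags: B1 = {b, d, e, f}  B2 = {b, d, f, h}  B3 = {a, b, f, h}  B4 = {a, b, h, i}  B5 = {b, c, d, f}  B6 = {b, d, f, g}
Tree: B1–B2, B2–B3, B3–B4, B1–B5, B2–B6
The largest bag has 4 vertices, giving width 3; this decomposition certifies tw(G) ≤ 3. On the other hand G contains the 4-clique {b, d, f, g}. A clique must lie in a single bag of any decomposition, so no decomposition can have width below 3. Hence tw(G) = 3 exactly.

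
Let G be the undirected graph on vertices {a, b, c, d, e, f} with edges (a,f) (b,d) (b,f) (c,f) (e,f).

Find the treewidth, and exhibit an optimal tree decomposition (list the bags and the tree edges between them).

Every bag has size at most 2, so the width is 2 − 1 = 1 and tw(G) ≤ 1. Any graph with an edge has treewidth ≥ 1, and G has the edge f–b. Combining the bounds, tw(G) = 1.

Treewidth 1.
One optimal decomposition is:
Bags: B1 = {b, f}  B2 = {e, f}  B3 = {c, f}  B4 = {b, d}  B5 = {a, f}
Tree: B1–B2, B2–B3, B1–B4, B3–B5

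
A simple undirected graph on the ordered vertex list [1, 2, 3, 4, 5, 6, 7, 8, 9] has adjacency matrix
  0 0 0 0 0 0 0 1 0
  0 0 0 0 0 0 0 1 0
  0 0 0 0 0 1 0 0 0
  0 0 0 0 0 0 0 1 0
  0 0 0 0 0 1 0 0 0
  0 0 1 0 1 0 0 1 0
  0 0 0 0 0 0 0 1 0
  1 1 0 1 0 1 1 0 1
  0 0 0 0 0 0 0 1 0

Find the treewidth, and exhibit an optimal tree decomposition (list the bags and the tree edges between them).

Each bag holds 2 vertices, so the decomposition has width 1, which upper-bounds the treewidth. Since G has at least one edge (e.g. 3–6), it is not an edgeless graph, so tw(G) ≥ 1. Therefore the treewidth is 1.

Treewidth 1.
One optimal decomposition is:
Bags: B1 = {3, 6}  B2 = {6, 8}  B3 = {5, 6}  B4 = {7, 8}  B5 = {4, 8}  B6 = {2, 8}  B7 = {8, 9}  B8 = {1, 8}
Tree: B1–B2, B1–B3, B2–B4, B4–B5, B2–B6, B6–B7, B6–B8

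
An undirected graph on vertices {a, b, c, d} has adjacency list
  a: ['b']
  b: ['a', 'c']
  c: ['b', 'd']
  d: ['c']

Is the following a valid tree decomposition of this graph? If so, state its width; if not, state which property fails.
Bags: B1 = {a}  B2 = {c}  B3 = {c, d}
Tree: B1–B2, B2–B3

A tree decomposition must satisfy three properties: every vertex lies in some bag; for every edge, both endpoints lie together in some bag; and for every vertex, the bags containing it form a connected subtree. Here vertex b appears in no bag, so the decomposition is invalid.

No — vertex b appears in no bag.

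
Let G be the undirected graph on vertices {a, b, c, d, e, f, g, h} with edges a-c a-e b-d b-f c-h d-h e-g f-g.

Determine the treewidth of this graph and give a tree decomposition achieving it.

Treewidth 2.
One such decomposition:
Bags: B1 = {a, e, g}  B2 = {a, f, g}  B3 = {a, b, f}  B4 = {a, b, d}  B5 = {a, d, h}  B6 = {a, c, h}
Tree: B1–B2, B2–B3, B3–B4, B4–B5, B5–B6

Each bag holds 3 vertices, so the decomposition has width 2, which upper-bounds the treewidth. The edges a–e–g–f–b–d–h–c–a form a cycle, so G is not a tree and its treewidth is at least 2. Therefore the treewidth is 2.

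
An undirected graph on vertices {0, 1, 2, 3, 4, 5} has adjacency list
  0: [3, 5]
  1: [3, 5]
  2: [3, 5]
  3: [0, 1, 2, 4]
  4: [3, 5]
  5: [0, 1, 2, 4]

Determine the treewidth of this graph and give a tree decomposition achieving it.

The largest bag has 3 vertices, giving width 2; this decomposition certifies tw(G) ≤ 2. The edges 4–3–2–5–4 form a cycle, so G is not a tree and its treewidth is at least 2. The upper and lower bounds meet at 2, so that is the treewidth.

Treewidth 2.
One optimal decomposition is:
Bags: B1 = {3, 4, 5}  B2 = {2, 3, 5}  B3 = {0, 3, 5}  B4 = {1, 3, 5}
Tree: B1–B2, B2–B3, B3–B4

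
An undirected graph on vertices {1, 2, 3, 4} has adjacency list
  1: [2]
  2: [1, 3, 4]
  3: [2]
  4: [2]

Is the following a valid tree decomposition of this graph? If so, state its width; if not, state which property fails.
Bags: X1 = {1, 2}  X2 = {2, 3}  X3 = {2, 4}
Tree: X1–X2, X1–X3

Checking the three conditions: (i) the bags cover all of {1, 2, 3, 4}; (ii) for each edge, some bag contains both endpoints; (iii) the bags containing any fixed vertex form a subtree. All hold, so the decomposition is valid with width 2 − 1 = 1.

Yes; width 1.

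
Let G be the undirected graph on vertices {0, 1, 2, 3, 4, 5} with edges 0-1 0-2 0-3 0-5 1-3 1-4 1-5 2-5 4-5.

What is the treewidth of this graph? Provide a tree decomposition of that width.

Treewidth 2.
Bags: B1 = {0, 2, 5}  B2 = {0, 1, 5}  B3 = {1, 4, 5}  B4 = {0, 1, 3}
Tree: B1–B2, B2–B3, B2–B4

The largest bag has 3 vertices, giving width 2; this decomposition certifies tw(G) ≤ 2. For the lower bound, the 3 vertices {0, 1, 3} are pairwise adjacent, and any tree decomposition puts a clique entirely inside one bag — forcing width ≥ 2. Hence tw(G) = 2 exactly.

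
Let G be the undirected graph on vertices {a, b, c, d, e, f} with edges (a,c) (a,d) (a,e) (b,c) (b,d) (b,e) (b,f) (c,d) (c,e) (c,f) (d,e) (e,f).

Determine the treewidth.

A width-3 tree decomposition is:
Bags: B1 = {b, c, d, e}  B2 = {a, c, d, e}  B3 = {b, c, e, f}
Tree: B1–B2, B1–B3
The largest bag has 4 vertices, giving width 3; this decomposition certifies tw(G) ≤ 3. For the lower bound, the 4 vertices {a, c, d, e} are pairwise adjacent, and any tree decomposition puts a clique entirely inside one bag — forcing width ≥ 3. The upper and lower bounds meet at 3, so that is the treewidth.

3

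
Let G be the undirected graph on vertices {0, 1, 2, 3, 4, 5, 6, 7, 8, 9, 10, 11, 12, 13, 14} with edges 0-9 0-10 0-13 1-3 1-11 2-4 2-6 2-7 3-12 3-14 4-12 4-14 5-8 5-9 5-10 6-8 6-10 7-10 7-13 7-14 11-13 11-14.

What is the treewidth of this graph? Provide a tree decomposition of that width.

Every bag has size at most 4, so the width is 4 − 1 = 3 and tw(G) ≤ 3. For the lower bound: the 4 vertex sets {1,3,12}, {11}, {14}, {2,4,7,13} are disjoint, each induces a connected subgraph, and every pair is joined by at least one edge of G. Contracting each set to a single vertex therefore yields K_{4} as a minor, and since treewidth is minor-monotone, tw(G) ≥ tw(K_{4}) = 3. Hence tw(G) = 3 exactly.

Treewidth 3.
One optimal decomposition is:
Bags: B1 = {1, 3, 11, 12}  B2 = {3, 11, 12, 14}  B3 = {4, 11, 12, 14}  B4 = {4, 11, 13, 14}  B5 = {4, 7, 13, 14}  B6 = {2, 4, 7, 13}  B7 = {0, 2, 7, 13}  B8 = {0, 2, 7, 10}  B9 = {0, 2, 6, 10}  B10 = {0, 6, 9, 10}  B11 = {5, 6, 9, 10}  B12 = {5, 6, 8, 9}
Tree: B1–B2, B2–B3, B3–B4, B4–B5, B5–B6, B6–B7, B7–B8, B8–B9, B9–B10, B10–B11, B11–B12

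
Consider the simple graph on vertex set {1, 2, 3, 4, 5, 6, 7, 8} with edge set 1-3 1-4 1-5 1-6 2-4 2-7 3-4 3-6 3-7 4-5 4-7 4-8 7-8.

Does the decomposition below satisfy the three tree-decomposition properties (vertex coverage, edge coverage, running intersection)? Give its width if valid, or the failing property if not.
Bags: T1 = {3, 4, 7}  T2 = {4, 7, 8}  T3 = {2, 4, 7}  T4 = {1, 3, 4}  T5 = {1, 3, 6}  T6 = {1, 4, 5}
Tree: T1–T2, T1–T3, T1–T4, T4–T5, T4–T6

Every vertex of G appears in some bag (union = {1, 2, 3, 4, 5, 6, 7, 8}); every edge is covered by a bag; and for each vertex v the set of bags containing v is connected in the bag tree. The decomposition is therefore valid. The largest bag has 3 vertices, so the width is 2.

Yes; width 2.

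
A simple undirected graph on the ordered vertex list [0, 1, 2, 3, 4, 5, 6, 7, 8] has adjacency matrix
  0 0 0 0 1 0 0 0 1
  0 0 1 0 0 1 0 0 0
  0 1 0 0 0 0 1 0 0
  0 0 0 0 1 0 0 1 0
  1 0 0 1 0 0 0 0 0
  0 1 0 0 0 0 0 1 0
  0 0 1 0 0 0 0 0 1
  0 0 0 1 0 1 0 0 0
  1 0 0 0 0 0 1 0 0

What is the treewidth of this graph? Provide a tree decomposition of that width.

Treewidth 2.
Bags: B1 = {1, 5, 7}  B2 = {1, 3, 7}  B3 = {1, 3, 4}  B4 = {0, 1, 4}  B5 = {0, 1, 8}  B6 = {1, 6, 8}  B7 = {1, 2, 6}
Tree: B1–B2, B2–B3, B3–B4, B4–B5, B5–B6, B6–B7

Every bag has size at most 3, so the width is 3 − 1 = 2 and tw(G) ≤ 2. Since 1–5–7–3–4–0–8–6–2–1 is a cycle in G, G is not acyclic. Forests are exactly the graphs of treewidth ≤ 1, so tw(G) ≥ 2. Hence tw(G) = 2 exactly.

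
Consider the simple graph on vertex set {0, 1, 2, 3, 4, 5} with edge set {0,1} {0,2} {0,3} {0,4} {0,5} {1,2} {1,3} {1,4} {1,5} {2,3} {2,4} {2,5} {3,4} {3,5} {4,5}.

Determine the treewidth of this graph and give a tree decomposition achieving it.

With just one bag of size 6, the width is 6 − 1 = 5, so tw(G) ≤ 5. Conversely, {0, 1, 2, 3, 4, 5} is a clique of size 6, and the vertices of any clique must share a bag in every tree decomposition; so some bag has ≥ 6 vertices and tw(G) ≥ 5. Combining the bounds, tw(G) = 5.

Treewidth 5.
One such decomposition:
Bags: B1 = {0, 1, 2, 3, 4, 5}
Tree: (single bag)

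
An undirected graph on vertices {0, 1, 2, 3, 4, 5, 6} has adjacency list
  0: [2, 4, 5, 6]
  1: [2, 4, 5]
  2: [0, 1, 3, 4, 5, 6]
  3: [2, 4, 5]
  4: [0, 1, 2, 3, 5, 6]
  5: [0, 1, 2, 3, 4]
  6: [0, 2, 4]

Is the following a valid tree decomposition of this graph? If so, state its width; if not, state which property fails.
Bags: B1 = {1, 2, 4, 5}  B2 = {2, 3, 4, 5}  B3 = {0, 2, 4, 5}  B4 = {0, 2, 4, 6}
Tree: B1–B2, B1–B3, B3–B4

Yes; width 3.

Every vertex of G appears in some bag (union = {0, 1, 2, 3, 4, 5, 6}); every edge is covered by a bag; and for each vertex v the set of bags containing v is connected in the bag tree. The decomposition is therefore valid. The largest bag has 4 vertices, so the width is 3.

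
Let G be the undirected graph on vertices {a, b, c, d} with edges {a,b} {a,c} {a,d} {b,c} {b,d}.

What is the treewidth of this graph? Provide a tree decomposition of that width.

Each bag holds 3 vertices, so the decomposition has width 2, which upper-bounds the treewidth. On the other hand G contains the 3-clique {a, b, d}. A clique must lie in a single bag of any decomposition, so no decomposition can have width below 2. The upper and lower bounds meet at 2, so that is the treewidth.

Treewidth 2.
One such decomposition:
Bags: B1 = {a, b, d}  B2 = {a, b, c}
Tree: B1–B2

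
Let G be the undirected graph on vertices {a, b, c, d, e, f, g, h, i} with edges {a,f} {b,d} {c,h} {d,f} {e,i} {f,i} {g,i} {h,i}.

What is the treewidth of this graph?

1

A width-1 tree decomposition is:
Bags: B1 = {g, i}  B2 = {e, i}  B3 = {h, i}  B4 = {f, i}  B5 = {c, h}  B6 = {a, f}  B7 = {d, f}  B8 = {b, d}
Tree: B1–B2, B1–B3, B3–B4, B3–B5, B4–B6, B4–B7, B7–B8
The largest bag has 2 vertices, giving width 1; this decomposition certifies tw(G) ≤ 1. Since G has at least one edge (e.g. g–i), it is not an edgeless graph, so tw(G) ≥ 1. The upper and lower bounds meet at 1, so that is the treewidth.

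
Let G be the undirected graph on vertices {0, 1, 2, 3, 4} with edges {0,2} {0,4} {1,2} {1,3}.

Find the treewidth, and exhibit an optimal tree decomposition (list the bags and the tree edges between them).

Treewidth 1.
One such decomposition:
Bags: B1 = {1, 2}  B2 = {1, 3}  B3 = {0, 2}  B4 = {0, 4}
Tree: B1–B2, B1–B3, B3–B4

Every bag has size at most 2, so the width is 2 − 1 = 1 and tw(G) ≤ 1. Since G has at least one edge (e.g. 1–2), it is not an edgeless graph, so tw(G) ≥ 1. Therefore the treewidth is 1.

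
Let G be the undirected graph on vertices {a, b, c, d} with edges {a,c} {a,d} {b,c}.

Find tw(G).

A width-1 tree decomposition is:
Bags: B1 = {a, d}  B2 = {a, c}  B3 = {b, c}
Tree: B1–B2, B2–B3
Every bag has size at most 2, so the width is 2 − 1 = 1 and tw(G) ≤ 1. Since G has at least one edge (e.g. d–a), it is not an edgeless graph, so tw(G) ≥ 1. Combining the bounds, tw(G) = 1.

1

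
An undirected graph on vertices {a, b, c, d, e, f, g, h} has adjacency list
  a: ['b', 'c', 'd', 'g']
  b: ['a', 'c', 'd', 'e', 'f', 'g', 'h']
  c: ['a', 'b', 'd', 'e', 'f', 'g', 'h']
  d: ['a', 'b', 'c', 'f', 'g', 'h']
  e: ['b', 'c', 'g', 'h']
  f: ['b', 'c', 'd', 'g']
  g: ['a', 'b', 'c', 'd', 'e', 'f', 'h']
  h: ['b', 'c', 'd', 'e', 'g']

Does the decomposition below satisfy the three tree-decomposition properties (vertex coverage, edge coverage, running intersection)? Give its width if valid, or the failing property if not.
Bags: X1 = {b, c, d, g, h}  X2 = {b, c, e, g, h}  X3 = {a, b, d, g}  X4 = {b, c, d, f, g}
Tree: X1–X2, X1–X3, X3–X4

A tree decomposition must satisfy three properties: every vertex lies in some bag; for every edge, both endpoints lie together in some bag; and for every vertex, the bags containing it form a connected subtree. Here edge (c,a) lies in no bag, so the decomposition is invalid.

No — edge (c,a) lies in no bag.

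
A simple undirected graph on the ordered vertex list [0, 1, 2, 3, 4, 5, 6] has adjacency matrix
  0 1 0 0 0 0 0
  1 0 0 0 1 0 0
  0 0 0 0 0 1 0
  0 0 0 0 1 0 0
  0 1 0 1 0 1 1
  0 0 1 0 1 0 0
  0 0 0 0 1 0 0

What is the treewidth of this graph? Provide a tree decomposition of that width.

Every bag has size at most 2, so the width is 2 − 1 = 1 and tw(G) ≤ 1. Since G has at least one edge (e.g. 4–1), it is not an edgeless graph, so tw(G) ≥ 1. The upper and lower bounds meet at 1, so that is the treewidth.

Treewidth 1.
Bags: B1 = {1, 4}  B2 = {3, 4}  B3 = {4, 5}  B4 = {2, 5}  B5 = {4, 6}  B6 = {0, 1}
Tree: B1–B2, B2–B3, B3–B4, B2–B5, B1–B6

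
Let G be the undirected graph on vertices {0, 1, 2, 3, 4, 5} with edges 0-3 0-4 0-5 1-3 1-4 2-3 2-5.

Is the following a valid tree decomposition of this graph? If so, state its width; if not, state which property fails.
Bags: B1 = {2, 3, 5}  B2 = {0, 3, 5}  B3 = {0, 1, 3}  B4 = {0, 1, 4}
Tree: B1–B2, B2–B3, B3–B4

Yes; width 2.

Every vertex of G appears in some bag (union = {0, 1, 2, 3, 4, 5}); every edge is covered by a bag; and for each vertex v the set of bags containing v is connected in the bag tree. The decomposition is therefore valid. The largest bag has 3 vertices, so the width is 2.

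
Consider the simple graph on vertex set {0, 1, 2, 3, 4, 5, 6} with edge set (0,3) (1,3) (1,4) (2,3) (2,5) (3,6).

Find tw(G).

A width-1 tree decomposition is:
Bags: B1 = {2, 3}  B2 = {2, 5}  B3 = {3, 6}  B4 = {1, 3}  B5 = {1, 4}  B6 = {0, 3}
Tree: B1–B2, B1–B3, B3–B4, B4–B5, B1–B6
The largest bag has 2 vertices, giving width 1; this decomposition certifies tw(G) ≤ 1. Since G has at least one edge (e.g. 3–2), it is not an edgeless graph, so tw(G) ≥ 1. Combining the bounds, tw(G) = 1.

1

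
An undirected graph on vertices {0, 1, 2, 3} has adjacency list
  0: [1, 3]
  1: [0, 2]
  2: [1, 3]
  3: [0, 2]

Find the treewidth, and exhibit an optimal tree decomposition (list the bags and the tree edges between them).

Treewidth 2.
Bags: B1 = {0, 2, 3}  B2 = {0, 1, 2}
Tree: B1–B2

The largest bag has 3 vertices, giving width 2; this decomposition certifies tw(G) ≤ 2. For the lower bound, G contains the cycle 2–3–0–1–2, so G is not a forest; only forests have treewidth ≤ 1, hence tw(G) ≥ 2. Hence tw(G) = 2 exactly.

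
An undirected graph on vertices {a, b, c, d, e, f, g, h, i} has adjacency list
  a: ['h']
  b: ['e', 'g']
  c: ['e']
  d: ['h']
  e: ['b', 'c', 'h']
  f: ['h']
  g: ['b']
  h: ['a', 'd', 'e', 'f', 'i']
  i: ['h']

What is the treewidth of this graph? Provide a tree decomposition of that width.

Every bag has size at most 2, so the width is 2 − 1 = 1 and tw(G) ≤ 1. G has an edge, so its treewidth is at least 1. Hence tw(G) = 1 exactly.

Treewidth 1.
Bags: B1 = {f, h}  B2 = {a, h}  B3 = {e, h}  B4 = {h, i}  B5 = {b, e}  B6 = {c, e}  B7 = {b, g}  B8 = {d, h}
Tree: B1–B2, B2–B3, B2–B4, B3–B5, B3–B6, B5–B7, B3–B8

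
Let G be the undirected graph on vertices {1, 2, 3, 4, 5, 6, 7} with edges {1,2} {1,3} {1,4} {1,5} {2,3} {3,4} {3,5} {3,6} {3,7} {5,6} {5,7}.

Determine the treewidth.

A width-2 tree decomposition is:
Bags: B1 = {1, 2, 3}  B2 = {1, 3, 5}  B3 = {3, 5, 6}  B4 = {1, 3, 4}  B5 = {3, 5, 7}
Tree: B1–B2, B2–B3, B1–B4, B3–B5
The largest bag has 3 vertices, giving width 2; this decomposition certifies tw(G) ≤ 2. On the other hand G contains the 3-clique {1, 2, 3}. A clique must lie in a single bag of any decomposition, so no decomposition can have width below 2. Combining the bounds, tw(G) = 2.

2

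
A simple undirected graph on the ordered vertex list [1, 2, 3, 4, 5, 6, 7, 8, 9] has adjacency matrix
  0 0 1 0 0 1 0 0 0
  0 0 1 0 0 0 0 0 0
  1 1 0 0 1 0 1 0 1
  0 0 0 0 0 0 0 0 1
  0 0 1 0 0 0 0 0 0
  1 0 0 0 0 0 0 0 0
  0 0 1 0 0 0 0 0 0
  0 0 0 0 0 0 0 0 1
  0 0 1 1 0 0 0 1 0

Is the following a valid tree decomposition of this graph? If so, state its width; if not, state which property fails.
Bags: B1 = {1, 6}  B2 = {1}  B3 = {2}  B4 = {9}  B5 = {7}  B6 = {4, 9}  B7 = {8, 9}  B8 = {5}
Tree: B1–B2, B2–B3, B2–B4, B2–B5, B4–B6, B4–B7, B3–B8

A tree decomposition must satisfy three properties: every vertex lies in some bag; for every edge, both endpoints lie together in some bag; and for every vertex, the bags containing it form a connected subtree. Here vertex 3 appears in no bag, so the decomposition is invalid.

No — vertex 3 appears in no bag.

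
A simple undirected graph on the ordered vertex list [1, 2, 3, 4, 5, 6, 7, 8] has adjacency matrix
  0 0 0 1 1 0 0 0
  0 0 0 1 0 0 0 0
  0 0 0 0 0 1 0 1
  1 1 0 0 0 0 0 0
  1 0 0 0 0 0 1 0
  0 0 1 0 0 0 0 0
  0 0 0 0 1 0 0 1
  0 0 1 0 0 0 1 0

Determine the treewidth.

A width-1 tree decomposition is:
Bags: B1 = {2, 4}  B2 = {1, 4}  B3 = {1, 5}  B4 = {5, 7}  B5 = {7, 8}  B6 = {3, 8}  B7 = {3, 6}
Tree: B1–B2, B2–B3, B3–B4, B4–B5, B5–B6, B6–B7
Each bag holds 2 vertices, so the decomposition has width 1, which upper-bounds the treewidth. Any graph with an edge has treewidth ≥ 1, and G has the edge 2–4. Combining the bounds, tw(G) = 1.

1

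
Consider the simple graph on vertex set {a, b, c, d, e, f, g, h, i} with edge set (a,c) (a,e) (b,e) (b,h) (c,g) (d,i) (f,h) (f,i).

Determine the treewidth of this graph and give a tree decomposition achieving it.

Every bag has size at most 2, so the width is 2 − 1 = 1 and tw(G) ≤ 1. Any graph with an edge has treewidth ≥ 1, and G has the edge g–c. The upper and lower bounds meet at 1, so that is the treewidth.

Treewidth 1.
Bags: B1 = {c, g}  B2 = {a, c}  B3 = {a, e}  B4 = {b, e}  B5 = {b, h}  B6 = {f, h}  B7 = {f, i}  B8 = {d, i}
Tree: B1–B2, B2–B3, B3–B4, B4–B5, B5–B6, B6–B7, B7–B8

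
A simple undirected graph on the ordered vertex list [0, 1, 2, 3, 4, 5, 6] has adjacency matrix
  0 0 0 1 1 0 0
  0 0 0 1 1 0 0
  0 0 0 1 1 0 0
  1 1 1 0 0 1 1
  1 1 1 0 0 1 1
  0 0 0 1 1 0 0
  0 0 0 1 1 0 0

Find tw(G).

2

A width-2 tree decomposition is:
Bags: B1 = {1, 3, 4}  B2 = {2, 3, 4}  B3 = {3, 4, 6}  B4 = {0, 3, 4}  B5 = {3, 4, 5}
Tree: B1–B2, B2–B3, B3–B4, B4–B5
Every bag has size at most 3, so the width is 3 − 1 = 2 and tw(G) ≤ 2. Since 3–1–4–2–3 is a cycle in G, G is not acyclic. Forests are exactly the graphs of treewidth ≤ 1, so tw(G) ≥ 2. Therefore the treewidth is 2.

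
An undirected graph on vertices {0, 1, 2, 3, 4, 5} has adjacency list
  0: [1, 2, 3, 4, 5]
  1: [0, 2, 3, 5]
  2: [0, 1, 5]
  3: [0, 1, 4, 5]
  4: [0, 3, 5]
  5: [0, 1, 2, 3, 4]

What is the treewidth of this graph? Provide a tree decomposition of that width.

Treewidth 3.
Bags: B1 = {0, 3, 4, 5}  B2 = {0, 1, 3, 5}  B3 = {0, 1, 2, 5}
Tree: B1–B2, B2–B3

Every bag has size at most 4, so the width is 4 − 1 = 3 and tw(G) ≤ 3. For the lower bound, the 4 vertices {0, 1, 2, 5} are pairwise adjacent, and any tree decomposition puts a clique entirely inside one bag — forcing width ≥ 3. The upper and lower bounds meet at 3, so that is the treewidth.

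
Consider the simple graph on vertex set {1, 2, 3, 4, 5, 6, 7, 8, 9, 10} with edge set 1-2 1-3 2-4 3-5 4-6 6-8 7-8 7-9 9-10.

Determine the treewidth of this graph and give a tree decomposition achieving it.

Treewidth 1.
One optimal decomposition is:
Bags: B1 = {9, 10}  B2 = {7, 9}  B3 = {7, 8}  B4 = {6, 8}  B5 = {4, 6}  B6 = {2, 4}  B7 = {1, 2}  B8 = {1, 3}  B9 = {3, 5}
Tree: B1–B2, B2–B3, B3–B4, B4–B5, B5–B6, B6–B7, B7–B8, B8–B9

The largest bag has 2 vertices, giving width 1; this decomposition certifies tw(G) ≤ 1. Any graph with an edge has treewidth ≥ 1, and G has the edge 10–9. Therefore the treewidth is 1.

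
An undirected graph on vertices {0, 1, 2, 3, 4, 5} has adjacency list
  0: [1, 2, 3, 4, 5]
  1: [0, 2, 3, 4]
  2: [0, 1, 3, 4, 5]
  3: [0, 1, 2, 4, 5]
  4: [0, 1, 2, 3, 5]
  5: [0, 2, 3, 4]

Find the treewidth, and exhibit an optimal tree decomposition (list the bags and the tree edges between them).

Each bag holds 5 vertices, so the decomposition has width 4, which upper-bounds the treewidth. On the other hand G contains the 5-clique {0, 1, 2, 3, 4}. A clique must lie in a single bag of any decomposition, so no decomposition can have width below 4. Hence tw(G) = 4 exactly.

Treewidth 4.
Bags: B1 = {0, 1, 2, 3, 4}  B2 = {0, 2, 3, 4, 5}
Tree: B1–B2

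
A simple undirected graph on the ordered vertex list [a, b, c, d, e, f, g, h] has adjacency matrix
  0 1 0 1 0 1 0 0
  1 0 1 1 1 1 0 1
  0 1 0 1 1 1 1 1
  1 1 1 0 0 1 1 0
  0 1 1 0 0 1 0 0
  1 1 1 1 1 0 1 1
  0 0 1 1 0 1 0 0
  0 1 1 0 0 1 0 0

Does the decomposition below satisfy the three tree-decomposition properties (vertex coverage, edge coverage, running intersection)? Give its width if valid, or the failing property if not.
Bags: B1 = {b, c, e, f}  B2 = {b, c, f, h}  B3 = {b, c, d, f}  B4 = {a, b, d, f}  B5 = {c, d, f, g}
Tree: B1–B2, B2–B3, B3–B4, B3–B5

Checking the three conditions: (i) the bags cover all of {a, b, c, d, e, f, g, h}; (ii) for each edge, some bag contains both endpoints; (iii) the bags containing any fixed vertex form a subtree. All hold, so the decomposition is valid with width 4 − 1 = 3.

Yes; width 3.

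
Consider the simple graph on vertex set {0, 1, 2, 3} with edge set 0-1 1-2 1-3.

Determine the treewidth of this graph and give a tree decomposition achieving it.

Treewidth 1.
Bags: B1 = {1, 3}  B2 = {0, 1}  B3 = {1, 2}
Tree: B1–B2, B2–B3

Each bag holds 2 vertices, so the decomposition has width 1, which upper-bounds the treewidth. G has an edge, so its treewidth is at least 1. Combining the bounds, tw(G) = 1.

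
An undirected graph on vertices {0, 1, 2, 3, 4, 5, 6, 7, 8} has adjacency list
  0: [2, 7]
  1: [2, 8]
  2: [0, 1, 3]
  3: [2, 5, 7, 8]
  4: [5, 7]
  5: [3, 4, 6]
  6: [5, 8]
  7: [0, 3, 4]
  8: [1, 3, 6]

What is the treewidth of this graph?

A width-3 tree decomposition is:
Bags: B1 = {1, 2, 6, 8}  B2 = {2, 3, 6, 8}  B3 = {2, 3, 5, 6}  B4 = {0, 2, 3, 5}  B5 = {0, 3, 5, 7}  B6 = {0, 4, 5, 7}
Tree: B1–B2, B2–B3, B3–B4, B4–B5, B5–B6
Every bag has size at most 4, so the width is 4 − 1 = 3 and tw(G) ≤ 3. For the lower bound: the 4 vertex sets {1,6,8}, {2}, {3}, {0,4,5,7} are disjoint, each induces a connected subgraph, and every pair is joined by at least one edge of G. Contracting each set to a single vertex therefore yields K_{4} as a minor, and since treewidth is minor-monotone, tw(G) ≥ tw(K_{4}) = 3. Combining the bounds, tw(G) = 3.

3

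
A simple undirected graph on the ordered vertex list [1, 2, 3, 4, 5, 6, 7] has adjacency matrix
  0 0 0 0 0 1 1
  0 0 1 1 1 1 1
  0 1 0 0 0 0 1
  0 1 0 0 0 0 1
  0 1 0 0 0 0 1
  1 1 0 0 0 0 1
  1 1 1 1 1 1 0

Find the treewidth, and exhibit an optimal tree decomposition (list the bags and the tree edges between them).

Treewidth 2.
One such decomposition:
Bags: B1 = {2, 3, 7}  B2 = {2, 5, 7}  B3 = {2, 6, 7}  B4 = {2, 4, 7}  B5 = {1, 6, 7}
Tree: B1–B2, B1–B3, B3–B4, B3–B5

The largest bag has 3 vertices, giving width 2; this decomposition certifies tw(G) ≤ 2. On the other hand G contains the 3-clique {1, 6, 7}. A clique must lie in a single bag of any decomposition, so no decomposition can have width below 2. Therefore the treewidth is 2.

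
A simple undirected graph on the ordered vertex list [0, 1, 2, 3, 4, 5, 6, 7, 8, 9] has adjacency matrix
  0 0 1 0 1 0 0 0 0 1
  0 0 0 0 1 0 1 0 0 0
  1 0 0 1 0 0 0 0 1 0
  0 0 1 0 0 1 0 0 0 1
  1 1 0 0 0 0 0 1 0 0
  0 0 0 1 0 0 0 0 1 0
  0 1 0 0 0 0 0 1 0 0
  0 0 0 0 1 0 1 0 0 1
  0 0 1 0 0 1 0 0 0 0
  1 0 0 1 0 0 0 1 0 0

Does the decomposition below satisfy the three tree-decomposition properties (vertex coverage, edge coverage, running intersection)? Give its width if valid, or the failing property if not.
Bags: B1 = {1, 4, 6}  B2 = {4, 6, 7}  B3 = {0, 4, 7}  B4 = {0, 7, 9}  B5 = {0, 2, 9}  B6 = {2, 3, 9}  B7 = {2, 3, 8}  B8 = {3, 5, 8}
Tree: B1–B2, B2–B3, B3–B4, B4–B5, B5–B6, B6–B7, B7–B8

Vertex coverage: the bags together contain {0, 1, 2, 3, 4, 5, 6, 7, 8, 9}, the full vertex set. Edge coverage: each edge of G has both endpoints in at least one bag. Running intersection: for every vertex, the bags containing it form a connected subtree. All three properties hold, so this is a valid tree decomposition of width max|bag| − 1 = 2, and hence tw(G) ≤ 2.

Yes; width 2.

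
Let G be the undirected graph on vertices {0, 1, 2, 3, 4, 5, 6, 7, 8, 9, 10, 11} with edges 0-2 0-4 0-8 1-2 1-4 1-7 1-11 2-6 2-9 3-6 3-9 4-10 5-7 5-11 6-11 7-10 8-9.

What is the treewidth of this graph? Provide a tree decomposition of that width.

Treewidth 3.
One such decomposition:
Bags: B1 = {3, 6, 8, 9}  B2 = {2, 6, 8, 9}  B3 = {0, 2, 6, 8}  B4 = {0, 2, 6, 11}  B5 = {0, 1, 2, 11}  B6 = {0, 1, 4, 11}  B7 = {1, 4, 5, 11}  B8 = {1, 4, 5, 7}  B9 = {4, 5, 7, 10}
Tree: B1–B2, B2–B3, B3–B4, B4–B5, B5–B6, B6–B7, B7–B8, B8–B9

Each bag holds 4 vertices, so the decomposition has width 3, which upper-bounds the treewidth. For the lower bound: the 4 vertex sets {3,8,9}, {6}, {2}, {0,1,4,11} are disjoint, each induces a connected subgraph, and every pair is joined by at least one edge of G. Contracting each set to a single vertex therefore yields K_{4} as a minor, and since treewidth is minor-monotone, tw(G) ≥ tw(K_{4}) = 3. Hence tw(G) = 3 exactly.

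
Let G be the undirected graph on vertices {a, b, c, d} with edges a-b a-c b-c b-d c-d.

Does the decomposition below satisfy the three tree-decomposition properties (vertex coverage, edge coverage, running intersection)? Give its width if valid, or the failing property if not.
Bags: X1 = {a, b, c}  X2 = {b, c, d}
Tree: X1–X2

Every vertex of G appears in some bag (union = {a, b, c, d}); every edge is covered by a bag; and for each vertex v the set of bags containing v is connected in the bag tree. The decomposition is therefore valid. The largest bag has 3 vertices, so the width is 2.

Yes; width 2.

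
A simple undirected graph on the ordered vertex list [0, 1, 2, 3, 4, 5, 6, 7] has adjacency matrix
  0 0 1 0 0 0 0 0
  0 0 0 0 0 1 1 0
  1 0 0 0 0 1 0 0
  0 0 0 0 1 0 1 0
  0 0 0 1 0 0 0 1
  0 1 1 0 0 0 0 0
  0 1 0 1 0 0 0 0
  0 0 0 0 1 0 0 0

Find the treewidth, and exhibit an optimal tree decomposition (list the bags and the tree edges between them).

Treewidth 1.
Bags: B1 = {0, 2}  B2 = {2, 5}  B3 = {1, 5}  B4 = {1, 6}  B5 = {3, 6}  B6 = {3, 4}  B7 = {4, 7}
Tree: B1–B2, B2–B3, B3–B4, B4–B5, B5–B6, B6–B7

Every bag has size at most 2, so the width is 2 − 1 = 1 and tw(G) ≤ 1. Since G has at least one edge (e.g. 0–2), it is not an edgeless graph, so tw(G) ≥ 1. Hence tw(G) = 1 exactly.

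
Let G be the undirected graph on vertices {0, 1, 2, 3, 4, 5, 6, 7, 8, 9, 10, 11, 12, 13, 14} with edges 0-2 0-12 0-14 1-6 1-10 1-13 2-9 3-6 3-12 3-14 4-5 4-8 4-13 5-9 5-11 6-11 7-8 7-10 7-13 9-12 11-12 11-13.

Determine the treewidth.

3

A width-3 tree decomposition is:
Bags: B1 = {0, 2, 9, 14}  B2 = {0, 9, 12, 14}  B3 = {3, 9, 12, 14}  B4 = {3, 5, 9, 12}  B5 = {3, 5, 11, 12}  B6 = {3, 5, 6, 11}  B7 = {4, 5, 6, 11}  B8 = {4, 6, 11, 13}  B9 = {1, 4, 6, 13}  B10 = {1, 4, 8, 13}  B11 = {1, 7, 8, 13}  B12 = {1, 7, 8, 10}
Tree: B1–B2, B2–B3, B3–B4, B4–B5, B5–B6, B6–B7, B7–B8, B8–B9, B9–B10, B10–B11, B11–B12
Each bag holds 4 vertices, so the decomposition has width 3, which upper-bounds the treewidth. For the lower bound: the 4 vertex sets {0,2,14}, {9}, {12}, {3,5,6,11} are disjoint, each induces a connected subgraph, and every pair is joined by at least one edge of G. Contracting each set to a single vertex therefore yields K_{4} as a minor, and since treewidth is minor-monotone, tw(G) ≥ tw(K_{4}) = 3. The upper and lower bounds meet at 3, so that is the treewidth.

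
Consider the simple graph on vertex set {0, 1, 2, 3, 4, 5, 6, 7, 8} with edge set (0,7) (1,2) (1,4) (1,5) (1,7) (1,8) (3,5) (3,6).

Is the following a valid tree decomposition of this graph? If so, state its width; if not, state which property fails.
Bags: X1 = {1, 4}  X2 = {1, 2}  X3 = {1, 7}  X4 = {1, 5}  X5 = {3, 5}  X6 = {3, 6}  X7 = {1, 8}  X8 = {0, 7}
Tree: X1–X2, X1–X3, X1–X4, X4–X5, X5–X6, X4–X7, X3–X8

Vertex coverage: the bags together contain {0, 1, 2, 3, 4, 5, 6, 7, 8}, the full vertex set. Edge coverage: each edge of G has both endpoints in at least one bag. Running intersection: for every vertex, the bags containing it form a connected subtree. All three properties hold, so this is a valid tree decomposition of width max|bag| − 1 = 1, and hence tw(G) ≤ 1.

Yes; width 1.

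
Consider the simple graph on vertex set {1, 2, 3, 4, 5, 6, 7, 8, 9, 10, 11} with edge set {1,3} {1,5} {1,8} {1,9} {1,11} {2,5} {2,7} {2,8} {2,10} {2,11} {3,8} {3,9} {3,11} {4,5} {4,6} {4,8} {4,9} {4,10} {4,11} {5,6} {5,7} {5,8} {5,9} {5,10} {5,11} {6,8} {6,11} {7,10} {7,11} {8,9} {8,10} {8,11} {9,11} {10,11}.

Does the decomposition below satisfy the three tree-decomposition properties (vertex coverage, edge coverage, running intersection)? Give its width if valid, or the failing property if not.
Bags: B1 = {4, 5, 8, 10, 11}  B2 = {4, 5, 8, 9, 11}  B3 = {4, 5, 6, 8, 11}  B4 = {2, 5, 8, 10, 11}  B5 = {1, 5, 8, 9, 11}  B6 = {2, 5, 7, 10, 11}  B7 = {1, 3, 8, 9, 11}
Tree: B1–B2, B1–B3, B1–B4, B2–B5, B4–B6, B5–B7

Every vertex of G appears in some bag (union = {1, 2, 3, 4, 5, 6, 7, 8, 9, 10, 11}); every edge is covered by a bag; and for each vertex v the set of bags containing v is connected in the bag tree. The decomposition is therefore valid. The largest bag has 5 vertices, so the width is 4.

Yes; width 4.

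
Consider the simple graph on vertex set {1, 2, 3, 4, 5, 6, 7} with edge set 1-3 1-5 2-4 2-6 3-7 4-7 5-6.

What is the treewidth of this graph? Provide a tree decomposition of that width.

Treewidth 2.
Bags: B1 = {3, 4, 7}  B2 = {2, 3, 4}  B3 = {2, 3, 6}  B4 = {3, 5, 6}  B5 = {1, 3, 5}
Tree: B1–B2, B2–B3, B3–B4, B4–B5

The largest bag has 3 vertices, giving width 2; this decomposition certifies tw(G) ≤ 2. The edges 3–7–4–2–6–5–1–3 form a cycle, so G is not a tree and its treewidth is at least 2. Hence tw(G) = 2 exactly.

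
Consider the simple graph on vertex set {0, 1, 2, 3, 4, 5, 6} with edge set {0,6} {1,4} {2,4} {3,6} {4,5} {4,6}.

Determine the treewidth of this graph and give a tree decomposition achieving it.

Every bag has size at most 2, so the width is 2 − 1 = 1 and tw(G) ≤ 1. Since G has at least one edge (e.g. 4–5), it is not an edgeless graph, so tw(G) ≥ 1. The upper and lower bounds meet at 1, so that is the treewidth.

Treewidth 1.
One optimal decomposition is:
Bags: B1 = {4, 5}  B2 = {4, 6}  B3 = {1, 4}  B4 = {0, 6}  B5 = {2, 4}  B6 = {3, 6}
Tree: B1–B2, B2–B3, B2–B4, B2–B5, B4–B6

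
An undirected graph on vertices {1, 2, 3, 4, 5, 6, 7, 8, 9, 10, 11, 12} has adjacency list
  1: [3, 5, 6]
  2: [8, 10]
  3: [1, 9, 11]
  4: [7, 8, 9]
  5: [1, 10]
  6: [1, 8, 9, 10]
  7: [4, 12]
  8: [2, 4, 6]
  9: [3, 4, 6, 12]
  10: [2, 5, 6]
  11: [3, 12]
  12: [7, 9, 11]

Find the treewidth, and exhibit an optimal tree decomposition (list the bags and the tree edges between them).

Treewidth 3.
Bags: B1 = {4, 7, 11, 12}  B2 = {4, 9, 11, 12}  B3 = {3, 4, 9, 11}  B4 = {3, 4, 8, 9}  B5 = {3, 6, 8, 9}  B6 = {1, 3, 6, 8}  B7 = {1, 2, 6, 8}  B8 = {1, 2, 6, 10}  B9 = {1, 2, 5, 10}
Tree: B1–B2, B2–B3, B3–B4, B4–B5, B5–B6, B6–B7, B7–B8, B8–B9

Each bag holds 4 vertices, so the decomposition has width 3, which upper-bounds the treewidth. For the lower bound: the 4 vertex sets {7,11,12}, {4}, {9}, {1,3,6,8} are disjoint, each induces a connected subgraph, and every pair is joined by at least one edge of G. Contracting each set to a single vertex therefore yields K_{4} as a minor, and since treewidth is minor-monotone, tw(G) ≥ tw(K_{4}) = 3. Therefore the treewidth is 3.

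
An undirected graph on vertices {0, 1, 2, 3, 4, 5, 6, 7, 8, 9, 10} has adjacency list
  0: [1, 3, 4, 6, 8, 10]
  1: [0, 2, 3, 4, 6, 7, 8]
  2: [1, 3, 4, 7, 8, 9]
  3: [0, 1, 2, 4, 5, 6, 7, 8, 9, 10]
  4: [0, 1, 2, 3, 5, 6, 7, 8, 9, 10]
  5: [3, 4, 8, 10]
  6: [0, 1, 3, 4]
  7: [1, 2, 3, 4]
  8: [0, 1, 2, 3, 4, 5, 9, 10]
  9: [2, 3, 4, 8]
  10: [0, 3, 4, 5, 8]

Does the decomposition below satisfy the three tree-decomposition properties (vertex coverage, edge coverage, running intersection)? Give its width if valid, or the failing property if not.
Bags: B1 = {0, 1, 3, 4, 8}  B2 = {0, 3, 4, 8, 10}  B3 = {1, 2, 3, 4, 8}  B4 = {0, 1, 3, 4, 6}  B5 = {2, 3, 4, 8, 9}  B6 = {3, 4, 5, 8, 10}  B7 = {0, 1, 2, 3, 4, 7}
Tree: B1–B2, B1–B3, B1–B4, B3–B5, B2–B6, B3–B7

A tree decomposition must satisfy three properties: every vertex lies in some bag; for every edge, both endpoints lie together in some bag; and for every vertex, the bags containing it form a connected subtree. Here bags containing vertex 0 are not connected in the tree, so the decomposition is invalid.

No — bags containing vertex 0 are not connected in the tree.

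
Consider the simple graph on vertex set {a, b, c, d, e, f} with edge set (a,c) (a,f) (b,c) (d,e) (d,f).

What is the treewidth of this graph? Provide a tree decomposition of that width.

The largest bag has 2 vertices, giving width 1; this decomposition certifies tw(G) ≤ 1. Any graph with an edge has treewidth ≥ 1, and G has the edge b–c. Therefore the treewidth is 1.

Treewidth 1.
One such decomposition:
Bags: B1 = {b, c}  B2 = {a, c}  B3 = {a, f}  B4 = {d, f}  B5 = {d, e}
Tree: B1–B2, B2–B3, B3–B4, B4–B5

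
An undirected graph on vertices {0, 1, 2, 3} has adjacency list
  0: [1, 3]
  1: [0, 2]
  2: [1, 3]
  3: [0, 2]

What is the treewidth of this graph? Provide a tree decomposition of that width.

Treewidth 2.
Bags: B1 = {1, 2, 3}  B2 = {0, 1, 3}
Tree: B1–B2

Each bag holds 3 vertices, so the decomposition has width 2, which upper-bounds the treewidth. For the lower bound, G contains the cycle 3–2–1–0–3, so G is not a forest; only forests have treewidth ≤ 1, hence tw(G) ≥ 2. Combining the bounds, tw(G) = 2.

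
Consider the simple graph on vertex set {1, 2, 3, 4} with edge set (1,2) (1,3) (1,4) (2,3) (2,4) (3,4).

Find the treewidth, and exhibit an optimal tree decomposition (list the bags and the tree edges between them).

Treewidth 3.
One such decomposition:
Bags: B1 = {1, 2, 3, 4}
Tree: (single bag)

With just one bag of size 4, the width is 4 − 1 = 3, so tw(G) ≤ 3. For the lower bound, the 4 vertices {1, 2, 3, 4} are pairwise adjacent, and any tree decomposition puts a clique entirely inside one bag — forcing width ≥ 3. Hence tw(G) = 3 exactly.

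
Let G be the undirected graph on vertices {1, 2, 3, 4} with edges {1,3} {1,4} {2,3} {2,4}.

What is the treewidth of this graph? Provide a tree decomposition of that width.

The largest bag has 3 vertices, giving width 2; this decomposition certifies tw(G) ≤ 2. For the lower bound, G contains the cycle 3–1–4–2–3, so G is not a forest; only forests have treewidth ≤ 1, hence tw(G) ≥ 2. Combining the bounds, tw(G) = 2.

Treewidth 2.
Bags: B1 = {1, 3, 4}  B2 = {2, 3, 4}
Tree: B1–B2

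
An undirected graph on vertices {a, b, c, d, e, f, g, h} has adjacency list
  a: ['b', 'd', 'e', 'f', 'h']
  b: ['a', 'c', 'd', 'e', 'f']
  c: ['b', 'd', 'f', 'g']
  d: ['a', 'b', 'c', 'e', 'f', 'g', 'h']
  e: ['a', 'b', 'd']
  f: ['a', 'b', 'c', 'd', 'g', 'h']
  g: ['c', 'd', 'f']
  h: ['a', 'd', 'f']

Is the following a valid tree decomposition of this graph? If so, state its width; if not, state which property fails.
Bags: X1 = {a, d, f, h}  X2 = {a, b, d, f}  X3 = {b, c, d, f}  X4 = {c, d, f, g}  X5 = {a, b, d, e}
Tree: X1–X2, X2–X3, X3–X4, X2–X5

Yes; width 3.

Every vertex of G appears in some bag (union = {a, b, c, d, e, f, g, h}); every edge is covered by a bag; and for each vertex v the set of bags containing v is connected in the bag tree. The decomposition is therefore valid. The largest bag has 4 vertices, so the width is 3.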